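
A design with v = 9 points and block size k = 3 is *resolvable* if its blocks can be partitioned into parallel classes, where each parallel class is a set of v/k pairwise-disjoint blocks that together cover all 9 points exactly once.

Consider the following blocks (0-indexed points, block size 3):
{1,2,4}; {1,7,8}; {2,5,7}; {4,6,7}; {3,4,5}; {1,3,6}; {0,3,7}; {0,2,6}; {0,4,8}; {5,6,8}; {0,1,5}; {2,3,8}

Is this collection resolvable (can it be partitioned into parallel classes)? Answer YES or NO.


v = 9, block size k = 3, number of blocks = 12.
For resolvability, blocks must partition into parallel classes of size v/k = 3.
Total blocks must therefore be a multiple of 3: 12 = 3·4 + 0 ⇒ divisible ✓.
Greedy packing gives 4 candidate class(es). Each should be a full parallel class (size 3, covers all 9 points).
  Class 1 (3 blocks): {1,2,4}; {0,3,7}; {5,6,8}. Points covered: [0, 1, 2, 3, 4, 5, 6, 7, 8].
  Class 2 (3 blocks): {1,7,8}; {3,4,5}; {0,2,6}. Points covered: [0, 1, 2, 3, 4, 5, 6, 7, 8].
  Class 3 (3 blocks): {2,5,7}; {1,3,6}; {0,4,8}. Points covered: [0, 1, 2, 3, 4, 5, 6, 7, 8].
  Class 4 (3 blocks): {4,6,7}; {0,1,5}; {2,3,8}. Points covered: [0, 1, 2, 3, 4, 5, 6, 7, 8].
All classes full (size 3)? YES. All classes cover every point? YES.
Resolvable? YES.

YES


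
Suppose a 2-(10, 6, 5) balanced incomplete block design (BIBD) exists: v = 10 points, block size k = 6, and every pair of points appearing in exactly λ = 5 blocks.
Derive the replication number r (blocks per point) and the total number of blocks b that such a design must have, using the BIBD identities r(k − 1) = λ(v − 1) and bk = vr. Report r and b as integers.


Any 2-(v, k, λ) BIBD satisfies two necessary conditions:
  (i)  Each point sits in r blocks, and counting incidences through any fixed point gives r(k − 1) = λ(v − 1), so r = λ(v − 1)/(k − 1).
  (ii) Total incidences bk = vr, so b = vr/k.
Step 1: r = λ(v − 1)/(k − 1) = 5·(10 − 1)/(6 − 1) = 5·9/5 = 45/5 = 9.
Step 2: b = vr/k = 10·9/6 = 90/6 = 15.
Check integrality: r = 9 ∈ Z ✓, b = 15 ∈ Z ✓.
(These identities are necessary conditions: they determine r and b for any design with these parameters, but do not by themselves prove that one exists.)

r = 9, b = 15.


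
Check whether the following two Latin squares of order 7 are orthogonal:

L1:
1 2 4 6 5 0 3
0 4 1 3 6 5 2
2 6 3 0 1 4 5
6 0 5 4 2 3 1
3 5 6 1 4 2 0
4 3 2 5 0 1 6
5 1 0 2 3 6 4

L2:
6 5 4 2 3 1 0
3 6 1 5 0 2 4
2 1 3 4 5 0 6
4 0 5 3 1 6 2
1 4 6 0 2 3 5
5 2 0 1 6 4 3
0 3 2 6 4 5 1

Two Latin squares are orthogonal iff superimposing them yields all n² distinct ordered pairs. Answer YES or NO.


Form the n² = 49 superimposed pairs (L1[i][j], L2[i][j]), row by row (rows and columns indexed from 0):
row 0: (1,6) (2,5) (4,4) (6,2) (5,3) (0,1) (3,0)
row 1: (0,3) (4,6) (1,1) (3,5) (6,0) (5,2) (2,4)
row 2: (2,2) (6,1) (3,3) (0,4) (1,5) (4,0) (5,6)
row 3: (6,4) (0,0) (5,5) (4,3) (2,1) (3,6) (1,2)
row 4: (3,1) (5,4) (6,6) (1,0) (4,2) (2,3) (0,5)
row 5: (4,5) (3,2) (2,0) (5,1) (0,6) (1,4) (6,3)
row 6: (5,0) (1,3) (0,2) (2,6) (3,4) (6,5) (4,1)
Orthogonality requires all 49 pairs distinct.
Check by first coordinate: for each symbol s of L1, list the L2 entries in the n cells where L1 = s; they must all differ.
  L1 = 0: L2 entries (in reading order) 1, 3, 4, 0, 5, 6, 2 — all 7 distinct ✓
  L1 = 1: L2 entries (in reading order) 6, 1, 5, 2, 0, 4, 3 — all 7 distinct ✓
  L1 = 2: L2 entries (in reading order) 5, 4, 2, 1, 3, 0, 6 — all 7 distinct ✓
  L1 = 3: L2 entries (in reading order) 0, 5, 3, 6, 1, 2, 4 — all 7 distinct ✓
  L1 = 4: L2 entries (in reading order) 4, 6, 0, 3, 2, 5, 1 — all 7 distinct ✓
  L1 = 5: L2 entries (in reading order) 3, 2, 6, 5, 4, 1, 0 — all 7 distinct ✓
  L1 = 6: L2 entries (in reading order) 2, 0, 1, 4, 6, 3, 5 — all 7 distinct ✓
Every symbol of L1 meets every symbol of L2 exactly once, so all 49 pairs are distinct (49 of 49).
Conclusion: YES.

YES


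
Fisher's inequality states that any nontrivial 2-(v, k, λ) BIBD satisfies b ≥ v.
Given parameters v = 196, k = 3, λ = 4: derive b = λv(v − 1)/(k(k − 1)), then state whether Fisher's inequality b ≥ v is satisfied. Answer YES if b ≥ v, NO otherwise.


b = λv(v − 1)/(k(k − 1)) = 4·196·195/(3·2) = 152880/6 = 25480.
Compare with v = 196: b ≥ v, so Fisher's inequality holds.

YES


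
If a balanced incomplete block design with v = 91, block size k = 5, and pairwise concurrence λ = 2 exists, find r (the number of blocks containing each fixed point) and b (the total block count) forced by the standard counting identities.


Any 2-(v, k, λ) BIBD satisfies two necessary conditions:
  (i)  Each point sits in r blocks, and counting incidences through any fixed point gives r(k − 1) = λ(v − 1), so r = λ(v − 1)/(k − 1).
  (ii) Total incidences bk = vr, so b = vr/k.
Step 1: r = λ(v − 1)/(k − 1) = 2·(91 − 1)/(5 − 1) = 2·90/4 = 180/4 = 45.
Step 2: b = vr/k = 91·45/5 = 4095/5 = 819.
Check integrality: r = 45 ∈ Z ✓, b = 819 ∈ Z ✓.
(These identities are necessary conditions: they determine r and b for any design with these parameters, but do not by themselves prove that one exists.)

r = 45, b = 819.


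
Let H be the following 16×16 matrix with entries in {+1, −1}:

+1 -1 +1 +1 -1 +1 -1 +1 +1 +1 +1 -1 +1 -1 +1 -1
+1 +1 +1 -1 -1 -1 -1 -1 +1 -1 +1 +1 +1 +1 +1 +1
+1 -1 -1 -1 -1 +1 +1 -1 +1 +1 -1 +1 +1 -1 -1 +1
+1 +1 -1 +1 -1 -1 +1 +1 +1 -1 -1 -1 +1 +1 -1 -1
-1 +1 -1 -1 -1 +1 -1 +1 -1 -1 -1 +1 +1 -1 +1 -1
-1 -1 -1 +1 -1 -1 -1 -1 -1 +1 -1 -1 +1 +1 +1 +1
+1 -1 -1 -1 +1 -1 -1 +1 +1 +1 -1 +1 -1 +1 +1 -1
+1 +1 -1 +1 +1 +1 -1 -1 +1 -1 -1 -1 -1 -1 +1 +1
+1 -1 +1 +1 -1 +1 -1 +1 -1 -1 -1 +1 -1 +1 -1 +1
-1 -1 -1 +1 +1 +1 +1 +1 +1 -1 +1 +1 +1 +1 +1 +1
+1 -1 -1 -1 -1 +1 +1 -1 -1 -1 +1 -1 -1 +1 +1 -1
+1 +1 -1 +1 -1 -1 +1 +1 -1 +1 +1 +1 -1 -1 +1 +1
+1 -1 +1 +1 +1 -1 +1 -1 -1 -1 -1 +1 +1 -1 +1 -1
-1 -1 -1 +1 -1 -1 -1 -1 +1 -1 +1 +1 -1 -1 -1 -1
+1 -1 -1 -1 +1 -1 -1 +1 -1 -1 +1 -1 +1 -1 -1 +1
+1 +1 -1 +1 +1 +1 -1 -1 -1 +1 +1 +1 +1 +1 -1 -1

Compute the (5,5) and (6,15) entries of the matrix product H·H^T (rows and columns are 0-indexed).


Row 5 of H: [-1, -1, -1, 1, -1, -1, -1, -1, -1, 1, -1, -1, 1, 1, 1, 1].
Row 6 of H: [1, -1, -1, -1, 1, -1, -1, 1, 1, 1, -1, 1, -1, 1, 1, -1].
Row 15 of H: [1, 1, -1, 1, 1, 1, -1, -1, -1, 1, 1, 1, 1, 1, -1, -1].
(H·H^T)[5][5] = Σ_j H[5][j]·H[5][j] = (-1)² + (-1)² + (-1)² + (1)² + (-1)² + (-1)² + (-1)² + (-1)² + (-1)² + (1)² + (-1)² + (-1)² + (1)² + (1)² + (1)² + (1)² = 1 + 1 + 1 + 1 + 1 + 1 + 1 + 1 + 1 + 1 + 1 + 1 + 1 + 1 + 1 + 1 = 16.
(H·H^T)[6][15] = Σ_j H[6][j]·H[15][j] = (1)·(1) + (-1)·(1) + (-1)·(-1) + (-1)·(1) + (1)·(1) + (-1)·(1) + (-1)·(-1) + (1)·(-1) + (1)·(-1) + (1)·(1) + (-1)·(1) + (1)·(1) + (-1)·(1) + (1)·(1) + (1)·(-1) + (-1)·(-1) = 1 + -1 + 1 + -1 + 1 + -1 + 1 + -1 + -1 + 1 + -1 + 1 + -1 + 1 + -1 + 1 = 0.
So rows 6 and 15 are orthogonal; the diagonal entry equals n = 16.

(5,5) entry = 16; (6,15) entry = 0.


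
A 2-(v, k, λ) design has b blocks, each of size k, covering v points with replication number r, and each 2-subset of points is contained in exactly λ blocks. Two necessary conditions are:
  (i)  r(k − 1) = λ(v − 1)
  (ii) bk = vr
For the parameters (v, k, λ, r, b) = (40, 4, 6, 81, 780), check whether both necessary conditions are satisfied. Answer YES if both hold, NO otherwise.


Condition (i): r(k − 1) = 81·3 = 243; λ(v − 1) = 6·39 = 234. Match? NO.
Condition (ii): bk = 780·4 = 3120; vr = 40·81 = 3240. Match? NO.
Both conditions hold? NO.

NO


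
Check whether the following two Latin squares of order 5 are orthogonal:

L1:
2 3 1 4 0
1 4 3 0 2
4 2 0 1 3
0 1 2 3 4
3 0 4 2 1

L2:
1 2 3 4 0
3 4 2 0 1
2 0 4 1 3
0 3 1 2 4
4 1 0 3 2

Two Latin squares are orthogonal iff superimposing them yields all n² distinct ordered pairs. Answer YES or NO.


Form the n² = 25 superimposed pairs (L1[i][j], L2[i][j]), row by row (rows and columns indexed from 0):
row 0: (2,1) (3,2) (1,3) (4,4) (0,0)
row 1: (1,3) (4,4) (3,2) (0,0) (2,1)
row 2: (4,2) (2,0) (0,4) (1,1) (3,3)
row 3: (0,0) (1,3) (2,1) (3,2) (4,4)
row 4: (3,4) (0,1) (4,0) (2,3) (1,2)
Orthogonality requires all 25 pairs distinct.
But the pair (1,3) repeats: cell (0,2) has L1 = 1, L2 = 3, and cell (1,0) has L1 = 1, L2 = 3.
A repeated pair means some other pair never occurs (only 15 distinct pairs out of 25), so the squares are not orthogonal.
Conclusion: NO.

NO


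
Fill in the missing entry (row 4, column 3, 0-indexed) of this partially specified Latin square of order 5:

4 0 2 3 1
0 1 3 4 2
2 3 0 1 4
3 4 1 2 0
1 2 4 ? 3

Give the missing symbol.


Row 4 contains symbols [1, 2, 3, 4] — missing [0].
Column 3 contains symbols [1, 2, 3, 4] — missing [0].
The missing symbol must appear in both missing sets; intersection = [0].
Therefore the hidden value is 0.

Missing value = 0.


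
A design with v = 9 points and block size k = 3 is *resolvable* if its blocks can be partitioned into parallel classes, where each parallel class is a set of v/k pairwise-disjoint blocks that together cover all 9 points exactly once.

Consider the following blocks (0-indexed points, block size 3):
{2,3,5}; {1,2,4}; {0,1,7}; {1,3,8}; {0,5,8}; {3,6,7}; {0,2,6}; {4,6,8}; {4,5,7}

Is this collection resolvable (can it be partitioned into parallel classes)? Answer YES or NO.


v = 9, block size k = 3, number of blocks = 9.
For resolvability, blocks must partition into parallel classes of size v/k = 3.
Total blocks must therefore be a multiple of 3: 9 = 3·3 + 0 ⇒ divisible ✓.
Greedy packing gives 3 candidate class(es). Each should be a full parallel class (size 3, covers all 9 points).
  Class 1 (3 blocks): {2,3,5}; {0,1,7}; {4,6,8}. Points covered: [0, 1, 2, 3, 4, 5, 6, 7, 8].
  Class 2 (3 blocks): {1,2,4}; {0,5,8}; {3,6,7}. Points covered: [0, 1, 2, 3, 4, 5, 6, 7, 8].
  Class 3 (3 blocks): {1,3,8}; {0,2,6}; {4,5,7}. Points covered: [0, 1, 2, 3, 4, 5, 6, 7, 8].
All classes full (size 3)? YES. All classes cover every point? YES.
Resolvable? YES.

YES


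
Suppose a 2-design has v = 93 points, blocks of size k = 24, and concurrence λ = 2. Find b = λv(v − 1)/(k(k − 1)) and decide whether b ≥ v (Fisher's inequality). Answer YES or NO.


b = λv(v − 1)/(k(k − 1)) = 2·93·92/(24·23) = 17112/552 = 31.
Compare with v = 93: b < v, so Fisher's inequality fails.

NO


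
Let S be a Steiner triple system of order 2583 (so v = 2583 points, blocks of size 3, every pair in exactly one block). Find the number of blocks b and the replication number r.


An STS(v) is a 2-(v, 3, 1) BIBD: block size k = 3, λ = 1.
Replication: r(k − 1) = λ(v − 1) ⇒ r·2 = 2583 − 1 = 2582 ⇒ r = 1291.
Block count: b = v(v − 1)/6 = 2583·2582/6 = 6669306/6 = 1111551.
(Check via bk = vr: 1111551·3 = 3334653 = 2583·1291 = 3334653 ✓.)

r = 1291, b = 1111551.


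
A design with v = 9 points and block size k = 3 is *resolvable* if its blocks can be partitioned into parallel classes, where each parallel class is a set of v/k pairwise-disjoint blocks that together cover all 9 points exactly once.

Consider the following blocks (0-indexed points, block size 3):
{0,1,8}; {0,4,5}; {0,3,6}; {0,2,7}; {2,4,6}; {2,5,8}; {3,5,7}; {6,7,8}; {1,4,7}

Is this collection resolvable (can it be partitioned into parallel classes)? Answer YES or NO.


v = 9, block size k = 3, number of blocks = 9.
For resolvability, blocks must partition into parallel classes of size v/k = 3.
Total blocks must therefore be a multiple of 3: 9 = 3·3 + 0 ⇒ divisible ✓.
Consider block {0,4,5}. The only other block(s) in the collection disjoint from it are {6,7,8} — just 1 block(s). Any parallel class containing {0,4,5} would need 2 other blocks each disjoint from it, so no parallel class of size 3 can contain {0,4,5}.
Since every block must belong to some parallel class in a resolution, the collection cannot be partitioned into parallel classes.
Resolvable? NO.

NO


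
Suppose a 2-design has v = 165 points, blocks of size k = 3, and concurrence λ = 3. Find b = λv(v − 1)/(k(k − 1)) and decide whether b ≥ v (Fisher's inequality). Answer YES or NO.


r = λ(v − 1)/(k − 1) = 3·164/2 = 246.
b = vr/k = 165·246/3 = 13530.
Fisher's inequality: b ≥ v ⇔ 13530 ≥ 165? YES.

YES


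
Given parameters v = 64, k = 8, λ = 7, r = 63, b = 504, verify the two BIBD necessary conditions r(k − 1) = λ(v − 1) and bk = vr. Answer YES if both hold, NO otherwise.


Condition (i): r(k − 1) = 63·7 = 441; λ(v − 1) = 7·63 = 441. Match? YES.
Condition (ii): bk = 504·8 = 4032; vr = 64·63 = 4032. Match? YES.
Both conditions hold? YES.

YES


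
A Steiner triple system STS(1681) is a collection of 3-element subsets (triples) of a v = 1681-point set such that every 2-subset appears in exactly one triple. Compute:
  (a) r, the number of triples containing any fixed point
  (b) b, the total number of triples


An STS(v) is a 2-(v, 3, 1) BIBD: block size k = 3, λ = 1.
Replication: r(k − 1) = λ(v − 1) ⇒ r·2 = 1681 − 1 = 1680 ⇒ r = 840.
Block count: b = v(v − 1)/6 = 1681·1680/6 = 2824080/6 = 470680.
(Check via bk = vr: 470680·3 = 1412040 = 1681·840 = 1412040 ✓.)

r = 840, b = 470680.


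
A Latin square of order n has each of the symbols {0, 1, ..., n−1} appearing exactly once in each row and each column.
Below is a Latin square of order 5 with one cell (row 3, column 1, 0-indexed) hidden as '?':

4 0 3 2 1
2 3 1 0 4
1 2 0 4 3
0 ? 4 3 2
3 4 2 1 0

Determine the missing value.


Row 3 contains symbols [0, 2, 3, 4] — missing [1].
Column 1 contains symbols [0, 2, 3, 4] — missing [1].
The missing symbol must appear in both missing sets; intersection = [1].
Therefore the hidden value is 1.

Missing value = 1.


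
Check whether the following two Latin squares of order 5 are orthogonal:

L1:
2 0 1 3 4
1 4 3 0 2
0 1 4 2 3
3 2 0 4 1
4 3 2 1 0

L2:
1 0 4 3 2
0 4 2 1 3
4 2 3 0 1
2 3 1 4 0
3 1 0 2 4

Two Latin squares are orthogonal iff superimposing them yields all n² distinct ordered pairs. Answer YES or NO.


Form the n² = 25 superimposed pairs (L1[i][j], L2[i][j]), row by row (rows and columns indexed from 0):
row 0: (2,1) (0,0) (1,4) (3,3) (4,2)
row 1: (1,0) (4,4) (3,2) (0,1) (2,3)
row 2: (0,4) (1,2) (4,3) (2,0) (3,1)
row 3: (3,2) (2,3) (0,1) (4,4) (1,0)
row 4: (4,3) (3,1) (2,0) (1,2) (0,4)
Orthogonality requires all 25 pairs distinct.
But the pair (3,2) repeats: cell (1,2) has L1 = 3, L2 = 2, and cell (3,0) has L1 = 3, L2 = 2.
A repeated pair means some other pair never occurs (only 15 distinct pairs out of 25), so the squares are not orthogonal.
Conclusion: NO.

NO


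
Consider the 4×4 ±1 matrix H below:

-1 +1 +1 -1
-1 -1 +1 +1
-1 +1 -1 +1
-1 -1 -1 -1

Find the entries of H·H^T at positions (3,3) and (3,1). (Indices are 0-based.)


Row 1 of H: [-1, -1, 1, 1].
Row 3 of H: [-1, -1, -1, -1].
(H·H^T)[3][3] = Σ_j H[3][j]·H[3][j] = (-1)² + (-1)² + (-1)² + (-1)² = 1 + 1 + 1 + 1 = 4.
(H·H^T)[3][1] = Σ_j H[3][j]·H[1][j] = (-1)·(-1) + (-1)·(-1) + (-1)·(1) + (-1)·(1) = 1 + 1 + -1 + -1 = 0.
So rows 3 and 1 are orthogonal; the diagonal entry equals n = 4.

(3,3) entry = 4; (3,1) entry = 0.


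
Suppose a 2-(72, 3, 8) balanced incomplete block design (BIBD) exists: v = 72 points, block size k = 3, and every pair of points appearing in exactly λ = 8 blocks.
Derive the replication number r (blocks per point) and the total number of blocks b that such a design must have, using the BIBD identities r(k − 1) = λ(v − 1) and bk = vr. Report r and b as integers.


Any 2-(v, k, λ) BIBD satisfies two necessary conditions:
  (i)  Each point sits in r blocks, and counting incidences through any fixed point gives r(k − 1) = λ(v − 1), so r = λ(v − 1)/(k − 1).
  (ii) Total incidences bk = vr, so b = vr/k.
Step 1: r = λ(v − 1)/(k − 1) = 8·(72 − 1)/(3 − 1) = 8·71/2 = 568/2 = 284.
Step 2: b = vr/k = 72·284/3 = 20448/3 = 6816.
Check integrality: r = 284 ∈ Z ✓, b = 6816 ∈ Z ✓.
(These identities are necessary conditions: they determine r and b for any design with these parameters, but do not by themselves prove that one exists.)

r = 284, b = 6816.


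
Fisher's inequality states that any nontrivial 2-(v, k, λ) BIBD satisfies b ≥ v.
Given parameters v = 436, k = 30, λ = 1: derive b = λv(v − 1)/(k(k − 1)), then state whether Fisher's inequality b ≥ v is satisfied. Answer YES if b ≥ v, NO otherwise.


b = λv(v − 1)/(k(k − 1)) = 1·436·435/(30·29) = 189660/870 = 218.
Compare with v = 436: b < v, so Fisher's inequality fails.

NO


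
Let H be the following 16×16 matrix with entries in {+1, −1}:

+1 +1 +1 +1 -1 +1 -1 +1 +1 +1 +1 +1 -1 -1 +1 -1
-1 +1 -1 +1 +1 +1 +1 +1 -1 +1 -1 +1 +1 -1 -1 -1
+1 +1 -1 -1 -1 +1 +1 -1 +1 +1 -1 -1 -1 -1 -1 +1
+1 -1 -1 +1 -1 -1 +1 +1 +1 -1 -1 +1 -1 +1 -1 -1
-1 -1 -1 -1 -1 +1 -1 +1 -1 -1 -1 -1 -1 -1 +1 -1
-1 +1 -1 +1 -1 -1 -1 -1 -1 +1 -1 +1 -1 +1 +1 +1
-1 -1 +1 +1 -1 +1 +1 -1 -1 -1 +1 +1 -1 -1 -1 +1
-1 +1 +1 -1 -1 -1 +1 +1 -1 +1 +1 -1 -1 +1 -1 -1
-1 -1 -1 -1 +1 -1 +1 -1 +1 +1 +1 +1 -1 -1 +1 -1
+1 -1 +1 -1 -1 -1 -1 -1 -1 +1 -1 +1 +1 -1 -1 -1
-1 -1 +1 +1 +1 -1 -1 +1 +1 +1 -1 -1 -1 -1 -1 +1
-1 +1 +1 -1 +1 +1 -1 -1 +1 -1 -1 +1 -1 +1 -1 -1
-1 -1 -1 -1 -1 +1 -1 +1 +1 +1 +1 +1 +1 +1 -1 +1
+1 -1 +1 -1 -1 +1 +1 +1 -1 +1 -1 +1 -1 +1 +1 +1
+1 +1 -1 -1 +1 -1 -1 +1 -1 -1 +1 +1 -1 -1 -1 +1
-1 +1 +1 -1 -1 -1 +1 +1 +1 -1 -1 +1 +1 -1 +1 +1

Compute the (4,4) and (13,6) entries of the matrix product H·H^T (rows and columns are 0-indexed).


Row 4 of H: [-1, -1, -1, -1, -1, 1, -1, 1, -1, -1, -1, -1, -1, -1, 1, -1].
Row 6 of H: [-1, -1, 1, 1, -1, 1, 1, -1, -1, -1, 1, 1, -1, -1, -1, 1].
Row 13 of H: [1, -1, 1, -1, -1, 1, 1, 1, -1, 1, -1, 1, -1, 1, 1, 1].
(H·H^T)[4][4] = Σ_j H[4][j]·H[4][j] = (-1)² + (-1)² + (-1)² + (-1)² + (-1)² + (1)² + (-1)² + (1)² + (-1)² + (-1)² + (-1)² + (-1)² + (-1)² + (-1)² + (1)² + (-1)² = 1 + 1 + 1 + 1 + 1 + 1 + 1 + 1 + 1 + 1 + 1 + 1 + 1 + 1 + 1 + 1 = 16.
(H·H^T)[13][6] = Σ_j H[13][j]·H[6][j] = (1)·(-1) + (-1)·(-1) + (1)·(1) + (-1)·(1) + (-1)·(-1) + (1)·(1) + (1)·(1) + (1)·(-1) + (-1)·(-1) + (1)·(-1) + (-1)·(1) + (1)·(1) + (-1)·(-1) + (1)·(-1) + (1)·(-1) + (1)·(1) = -1 + 1 + 1 + -1 + 1 + 1 + 1 + -1 + 1 + -1 + -1 + 1 + 1 + -1 + -1 + 1 = 2.
Rows 13 and 6 are not orthogonal (dot product = 2 ≠ 0), so H is not a Hadamard matrix.

(4,4) entry = 16; (13,6) entry = 2.


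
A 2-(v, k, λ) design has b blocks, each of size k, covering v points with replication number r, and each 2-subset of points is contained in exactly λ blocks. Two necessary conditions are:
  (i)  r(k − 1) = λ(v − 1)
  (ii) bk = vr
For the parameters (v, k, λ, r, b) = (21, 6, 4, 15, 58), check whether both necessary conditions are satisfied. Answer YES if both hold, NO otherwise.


Condition (i): r(k − 1) = 15·5 = 75; λ(v − 1) = 4·20 = 80. Match? NO.
Condition (ii): bk = 58·6 = 348; vr = 21·15 = 315. Match? NO.
Both conditions hold? NO.

NO


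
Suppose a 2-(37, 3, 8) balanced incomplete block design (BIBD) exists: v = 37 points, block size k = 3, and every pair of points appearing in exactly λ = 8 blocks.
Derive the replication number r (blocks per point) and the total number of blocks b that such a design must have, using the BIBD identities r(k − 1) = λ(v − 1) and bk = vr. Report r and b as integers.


Any 2-(v, k, λ) BIBD satisfies two necessary conditions:
  (i)  Each point sits in r blocks, and counting incidences through any fixed point gives r(k − 1) = λ(v − 1), so r = λ(v − 1)/(k − 1).
  (ii) Total incidences bk = vr, so b = vr/k.
Step 1: r = λ(v − 1)/(k − 1) = 8·(37 − 1)/(3 − 1) = 8·36/2 = 288/2 = 144.
Step 2: b = vr/k = 37·144/3 = 5328/3 = 1776.
Check integrality: r = 144 ∈ Z ✓, b = 1776 ∈ Z ✓.
(These identities are necessary conditions: they determine r and b for any design with these parameters, but do not by themselves prove that one exists.)

r = 144, b = 1776.


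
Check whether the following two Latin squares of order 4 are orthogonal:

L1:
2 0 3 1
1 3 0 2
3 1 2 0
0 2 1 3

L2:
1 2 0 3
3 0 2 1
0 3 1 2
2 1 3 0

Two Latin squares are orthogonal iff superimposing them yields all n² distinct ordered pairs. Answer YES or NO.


Form the n² = 16 superimposed pairs (L1[i][j], L2[i][j]), row by row (rows and columns indexed from 0):
row 0: (2,1) (0,2) (3,0) (1,3)
row 1: (1,3) (3,0) (0,2) (2,1)
row 2: (3,0) (1,3) (2,1) (0,2)
row 3: (0,2) (2,1) (1,3) (3,0)
Orthogonality requires all 16 pairs distinct.
But the pair (1,3) repeats: cell (0,3) has L1 = 1, L2 = 3, and cell (1,0) has L1 = 1, L2 = 3.
A repeated pair means some other pair never occurs (only 4 distinct pairs out of 16), so the squares are not orthogonal.
Conclusion: NO.

NO


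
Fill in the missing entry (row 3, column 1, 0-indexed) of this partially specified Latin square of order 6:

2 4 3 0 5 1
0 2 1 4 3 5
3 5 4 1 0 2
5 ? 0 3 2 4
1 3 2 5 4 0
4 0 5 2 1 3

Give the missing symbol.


Row 3 contains symbols [0, 2, 3, 4, 5] — missing [1].
Column 1 contains symbols [0, 2, 3, 4, 5] — missing [1].
The missing symbol must appear in both missing sets; intersection = [1].
Therefore the hidden value is 1.

Missing value = 1.


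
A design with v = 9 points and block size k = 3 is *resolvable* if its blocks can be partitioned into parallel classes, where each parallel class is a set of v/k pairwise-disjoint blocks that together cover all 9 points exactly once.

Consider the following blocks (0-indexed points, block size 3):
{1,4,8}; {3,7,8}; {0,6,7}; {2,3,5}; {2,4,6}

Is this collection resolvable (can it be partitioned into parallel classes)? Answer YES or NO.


v = 9, block size k = 3, number of blocks = 5.
For resolvability, blocks must partition into parallel classes of size v/k = 3.
Total blocks must therefore be a multiple of 3: 5 = 3·1 + 2 ⇒ not divisible ✗.
Resolvable? NO.

NO


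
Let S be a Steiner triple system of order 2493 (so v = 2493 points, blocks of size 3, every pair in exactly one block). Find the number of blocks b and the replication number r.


An STS(v) is a 2-(v, 3, 1) BIBD: block size k = 3, λ = 1.
Replication: r(k − 1) = λ(v − 1) ⇒ r·2 = 2493 − 1 = 2492 ⇒ r = 1246.
Block count: b = v(v − 1)/6 = 2493·2492/6 = 6212556/6 = 1035426.

r = 1246, b = 1035426.


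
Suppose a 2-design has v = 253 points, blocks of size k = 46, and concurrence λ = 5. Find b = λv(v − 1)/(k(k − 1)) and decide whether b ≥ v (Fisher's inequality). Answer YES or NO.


r = λ(v − 1)/(k − 1) = 5·252/45 = 28.
b = vr/k = 253·28/46 = 154.
Fisher's inequality: b ≥ v ⇔ 154 ≥ 253? NO.

NO


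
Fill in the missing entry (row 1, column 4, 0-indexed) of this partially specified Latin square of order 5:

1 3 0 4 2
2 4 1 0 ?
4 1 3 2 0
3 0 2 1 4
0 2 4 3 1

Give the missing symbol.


Row 1 contains symbols [0, 1, 2, 4] — missing [3].
Column 4 contains symbols [0, 1, 2, 4] — missing [3].
The missing symbol must appear in both missing sets; intersection = [3].
Therefore the hidden value is 3.

Missing value = 3.


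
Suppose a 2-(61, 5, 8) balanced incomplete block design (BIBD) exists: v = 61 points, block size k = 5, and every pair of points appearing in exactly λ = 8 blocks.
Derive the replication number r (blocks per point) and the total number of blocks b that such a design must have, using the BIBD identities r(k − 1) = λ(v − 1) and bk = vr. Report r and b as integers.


Any 2-(v, k, λ) BIBD satisfies two necessary conditions:
  (i)  Each point sits in r blocks, and counting incidences through any fixed point gives r(k − 1) = λ(v − 1), so r = λ(v − 1)/(k − 1).
  (ii) Total incidences bk = vr, so b = vr/k.
Step 1: r = λ(v − 1)/(k − 1) = 8·(61 − 1)/(5 − 1) = 8·60/4 = 480/4 = 120.
Step 2: b = vr/k = 61·120/5 = 7320/5 = 1464.
Check integrality: r = 120 ∈ Z ✓, b = 1464 ∈ Z ✓.
(These identities are necessary conditions: they determine r and b for any design with these parameters, but do not by themselves prove that one exists.)

r = 120, b = 1464.


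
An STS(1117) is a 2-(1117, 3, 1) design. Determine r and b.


An STS(v) is a 2-(v, 3, 1) BIBD: block size k = 3, λ = 1.
Replication: r(k − 1) = λ(v − 1) ⇒ r·2 = 1117 − 1 = 1116 ⇒ r = 558.
Block count: bk = vr ⇒ b·3 = 1117·558 = 623286 ⇒ b = 207762.
(Check via b = v(v − 1)/6 = 1117·1116/6 = 1246572/6 = 207762.)

r = 558, b = 207762.


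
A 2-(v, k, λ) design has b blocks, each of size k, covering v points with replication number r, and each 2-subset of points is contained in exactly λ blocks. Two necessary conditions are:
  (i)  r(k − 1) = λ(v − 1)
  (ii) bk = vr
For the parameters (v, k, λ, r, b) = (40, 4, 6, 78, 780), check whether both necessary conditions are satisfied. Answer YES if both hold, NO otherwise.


Condition (i): r(k − 1) = 78·3 = 234; λ(v − 1) = 6·39 = 234. Match? YES.
Condition (ii): bk = 780·4 = 3120; vr = 40·78 = 3120. Match? YES.
Both conditions hold? YES.

YES


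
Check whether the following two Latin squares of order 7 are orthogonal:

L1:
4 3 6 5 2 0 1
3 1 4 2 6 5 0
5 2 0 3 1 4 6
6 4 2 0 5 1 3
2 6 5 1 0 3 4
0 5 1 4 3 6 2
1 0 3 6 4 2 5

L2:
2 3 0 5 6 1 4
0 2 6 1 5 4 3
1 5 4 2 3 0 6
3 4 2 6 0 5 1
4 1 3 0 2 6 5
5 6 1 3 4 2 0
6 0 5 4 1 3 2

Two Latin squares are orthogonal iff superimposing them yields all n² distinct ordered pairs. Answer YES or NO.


Form the n² = 49 superimposed pairs (L1[i][j], L2[i][j]), row by row (rows and columns indexed from 0):
row 0: (4,2) (3,3) (6,0) (5,5) (2,6) (0,1) (1,4)
row 1: (3,0) (1,2) (4,6) (2,1) (6,5) (5,4) (0,3)
row 2: (5,1) (2,5) (0,4) (3,2) (1,3) (4,0) (6,6)
row 3: (6,3) (4,4) (2,2) (0,6) (5,0) (1,5) (3,1)
row 4: (2,4) (6,1) (5,3) (1,0) (0,2) (3,6) (4,5)
row 5: (0,5) (5,6) (1,1) (4,3) (3,4) (6,2) (2,0)
row 6: (1,6) (0,0) (3,5) (6,4) (4,1) (2,3) (5,2)
Orthogonality requires all 49 pairs distinct.
Check by first coordinate: for each symbol s of L1, list the L2 entries in the n cells where L1 = s; they must all differ.
  L1 = 0: L2 entries (in reading order) 1, 3, 4, 6, 2, 5, 0 — all 7 distinct ✓
  L1 = 1: L2 entries (in reading order) 4, 2, 3, 5, 0, 1, 6 — all 7 distinct ✓
  L1 = 2: L2 entries (in reading order) 6, 1, 5, 2, 4, 0, 3 — all 7 distinct ✓
  L1 = 3: L2 entries (in reading order) 3, 0, 2, 1, 6, 4, 5 — all 7 distinct ✓
  L1 = 4: L2 entries (in reading order) 2, 6, 0, 4, 5, 3, 1 — all 7 distinct ✓
  L1 = 5: L2 entries (in reading order) 5, 4, 1, 0, 3, 6, 2 — all 7 distinct ✓
  L1 = 6: L2 entries (in reading order) 0, 5, 6, 3, 1, 2, 4 — all 7 distinct ✓
Every symbol of L1 meets every symbol of L2 exactly once, so all 49 pairs are distinct (49 of 49).
Conclusion: YES.

YES


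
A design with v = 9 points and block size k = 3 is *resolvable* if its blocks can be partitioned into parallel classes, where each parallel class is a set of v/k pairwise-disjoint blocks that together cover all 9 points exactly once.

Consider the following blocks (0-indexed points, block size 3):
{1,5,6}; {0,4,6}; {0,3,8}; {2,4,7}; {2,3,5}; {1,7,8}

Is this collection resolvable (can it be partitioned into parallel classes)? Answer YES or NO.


v = 9, block size k = 3, number of blocks = 6.
For resolvability, blocks must partition into parallel classes of size v/k = 3.
Total blocks must therefore be a multiple of 3: 6 = 3·2 + 0 ⇒ divisible ✓.
Greedy packing gives 2 candidate class(es). Each should be a full parallel class (size 3, covers all 9 points).
  Class 1 (3 blocks): {1,5,6}; {0,3,8}; {2,4,7}. Points covered: [0, 1, 2, 3, 4, 5, 6, 7, 8].
  Class 2 (3 blocks): {0,4,6}; {2,3,5}; {1,7,8}. Points covered: [0, 1, 2, 3, 4, 5, 6, 7, 8].
All classes full (size 3)? YES. All classes cover every point? YES.
Resolvable? YES.

YES


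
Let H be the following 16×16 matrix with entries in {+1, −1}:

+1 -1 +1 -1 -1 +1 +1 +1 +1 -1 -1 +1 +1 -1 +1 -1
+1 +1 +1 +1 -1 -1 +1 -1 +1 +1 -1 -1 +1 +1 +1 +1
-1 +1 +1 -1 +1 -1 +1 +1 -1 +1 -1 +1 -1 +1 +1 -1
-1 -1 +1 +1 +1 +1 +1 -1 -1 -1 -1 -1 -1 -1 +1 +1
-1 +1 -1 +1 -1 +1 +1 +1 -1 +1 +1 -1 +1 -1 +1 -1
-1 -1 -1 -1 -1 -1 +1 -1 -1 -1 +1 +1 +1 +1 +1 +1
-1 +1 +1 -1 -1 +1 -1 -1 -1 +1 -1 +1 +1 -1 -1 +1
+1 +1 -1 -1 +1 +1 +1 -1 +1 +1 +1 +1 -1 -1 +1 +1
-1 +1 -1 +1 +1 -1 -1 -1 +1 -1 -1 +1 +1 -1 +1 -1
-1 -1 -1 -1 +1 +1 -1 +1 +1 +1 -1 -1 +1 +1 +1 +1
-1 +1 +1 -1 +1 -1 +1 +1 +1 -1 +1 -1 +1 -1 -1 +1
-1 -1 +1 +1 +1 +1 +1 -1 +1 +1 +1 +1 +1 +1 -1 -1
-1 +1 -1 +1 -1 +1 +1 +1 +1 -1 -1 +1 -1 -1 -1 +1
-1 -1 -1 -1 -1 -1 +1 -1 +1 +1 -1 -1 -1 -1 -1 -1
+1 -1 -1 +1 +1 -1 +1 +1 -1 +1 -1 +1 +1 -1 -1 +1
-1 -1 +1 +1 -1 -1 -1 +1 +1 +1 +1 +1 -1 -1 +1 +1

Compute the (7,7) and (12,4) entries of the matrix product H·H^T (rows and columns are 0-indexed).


Row 4 of H: [-1, 1, -1, 1, -1, 1, 1, 1, -1, 1, 1, -1, 1, -1, 1, -1].
Row 7 of H: [1, 1, -1, -1, 1, 1, 1, -1, 1, 1, 1, 1, -1, -1, 1, 1].
Row 12 of H: [-1, 1, -1, 1, -1, 1, 1, 1, 1, -1, -1, 1, -1, -1, -1, 1].
(H·H^T)[7][7] = Σ_j H[7][j]·H[7][j] = (1)² + (1)² + (-1)² + (-1)² + (1)² + (1)² + (1)² + (-1)² + (1)² + (1)² + (1)² + (1)² + (-1)² + (-1)² + (1)² + (1)² = 1 + 1 + 1 + 1 + 1 + 1 + 1 + 1 + 1 + 1 + 1 + 1 + 1 + 1 + 1 + 1 = 16.
(H·H^T)[12][4] = Σ_j H[12][j]·H[4][j] = (-1)·(-1) + (1)·(1) + (-1)·(-1) + (1)·(1) + (-1)·(-1) + (1)·(1) + (1)·(1) + (1)·(1) + (1)·(-1) + (-1)·(1) + (-1)·(1) + (1)·(-1) + (-1)·(1) + (-1)·(-1) + (-1)·(1) + (1)·(-1) = 1 + 1 + 1 + 1 + 1 + 1 + 1 + 1 + -1 + -1 + -1 + -1 + -1 + 1 + -1 + -1 = 2.
Rows 12 and 4 are not orthogonal (dot product = 2 ≠ 0), so H is not a Hadamard matrix.

(7,7) entry = 16; (12,4) entry = 2.


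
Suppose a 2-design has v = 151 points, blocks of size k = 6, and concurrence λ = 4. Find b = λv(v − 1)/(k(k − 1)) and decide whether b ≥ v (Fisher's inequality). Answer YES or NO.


r = λ(v − 1)/(k − 1) = 4·150/5 = 120.
b = vr/k = 151·120/6 = 3020.
Fisher's inequality: b ≥ v ⇔ 3020 ≥ 151? YES.

YES


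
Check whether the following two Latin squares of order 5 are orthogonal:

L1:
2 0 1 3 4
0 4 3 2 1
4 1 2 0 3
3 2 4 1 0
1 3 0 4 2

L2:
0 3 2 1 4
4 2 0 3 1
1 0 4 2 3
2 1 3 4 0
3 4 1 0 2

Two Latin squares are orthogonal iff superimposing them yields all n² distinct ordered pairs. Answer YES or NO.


Form the n² = 25 superimposed pairs (L1[i][j], L2[i][j]), row by row (rows and columns indexed from 0):
row 0: (2,0) (0,3) (1,2) (3,1) (4,4)
row 1: (0,4) (4,2) (3,0) (2,3) (1,1)
row 2: (4,1) (1,0) (2,4) (0,2) (3,3)
row 3: (3,2) (2,1) (4,3) (1,4) (0,0)
row 4: (1,3) (3,4) (0,1) (4,0) (2,2)
Orthogonality requires all 25 pairs distinct.
Check by first coordinate: for each symbol s of L1, list the L2 entries in the n cells where L1 = s; they must all differ.
  L1 = 0: L2 entries (in reading order) 3, 4, 2, 0, 1 — all 5 distinct ✓
  L1 = 1: L2 entries (in reading order) 2, 1, 0, 4, 3 — all 5 distinct ✓
  L1 = 2: L2 entries (in reading order) 0, 3, 4, 1, 2 — all 5 distinct ✓
  L1 = 3: L2 entries (in reading order) 1, 0, 3, 2, 4 — all 5 distinct ✓
  L1 = 4: L2 entries (in reading order) 4, 2, 1, 3, 0 — all 5 distinct ✓
Every symbol of L1 meets every symbol of L2 exactly once, so all 25 pairs are distinct (25 of 25).
Conclusion: YES.

YES


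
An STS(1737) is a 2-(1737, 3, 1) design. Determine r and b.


An STS(v) is a 2-(v, 3, 1) BIBD: block size k = 3, λ = 1.
Replication: r(k − 1) = λ(v − 1) ⇒ r·2 = 1737 − 1 = 1736 ⇒ r = 868.
Block count: bk = vr ⇒ b·3 = 1737·868 = 1507716 ⇒ b = 502572.

r = 868, b = 502572.


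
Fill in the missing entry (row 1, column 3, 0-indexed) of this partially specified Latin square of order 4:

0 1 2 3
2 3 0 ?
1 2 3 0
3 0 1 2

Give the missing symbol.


Row 1 contains symbols [0, 2, 3] — missing [1].
Column 3 contains symbols [0, 2, 3] — missing [1].
The missing symbol must appear in both missing sets; intersection = [1].
Therefore the hidden value is 1.

Missing value = 1.


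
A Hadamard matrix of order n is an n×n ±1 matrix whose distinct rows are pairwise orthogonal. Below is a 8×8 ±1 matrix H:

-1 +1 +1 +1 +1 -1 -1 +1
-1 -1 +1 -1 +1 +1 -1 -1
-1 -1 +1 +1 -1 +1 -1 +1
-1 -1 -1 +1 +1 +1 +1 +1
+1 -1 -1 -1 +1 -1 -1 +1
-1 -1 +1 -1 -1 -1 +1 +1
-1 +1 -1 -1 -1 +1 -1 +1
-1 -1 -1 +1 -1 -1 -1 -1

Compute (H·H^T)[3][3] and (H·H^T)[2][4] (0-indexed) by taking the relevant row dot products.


Row 2 of H: [-1, -1, 1, 1, -1, 1, -1, 1].
Row 3 of H: [-1, -1, -1, 1, 1, 1, 1, 1].
Row 4 of H: [1, -1, -1, -1, 1, -1, -1, 1].
(H·H^T)[3][3] = Σ_j H[3][j]·H[3][j] = (-1)² + (-1)² + (-1)² + (1)² + (1)² + (1)² + (1)² + (1)² = 1 + 1 + 1 + 1 + 1 + 1 + 1 + 1 = 8.
(H·H^T)[2][4] = Σ_j H[2][j]·H[4][j] = (-1)·(1) + (-1)·(-1) + (1)·(-1) + (1)·(-1) + (-1)·(1) + (1)·(-1) + (-1)·(-1) + (1)·(1) = -1 + 1 + -1 + -1 + -1 + -1 + 1 + 1 = -2.
Rows 2 and 4 are not orthogonal (dot product = -2 ≠ 0), so H is not a Hadamard matrix.

(3,3) entry = 8; (2,4) entry = -2.


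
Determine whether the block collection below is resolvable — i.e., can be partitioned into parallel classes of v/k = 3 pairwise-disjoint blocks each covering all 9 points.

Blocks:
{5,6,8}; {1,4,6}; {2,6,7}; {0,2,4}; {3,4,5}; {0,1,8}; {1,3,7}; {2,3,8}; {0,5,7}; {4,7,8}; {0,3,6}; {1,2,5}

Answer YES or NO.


v = 9, block size k = 3, number of blocks = 12.
For resolvability, blocks must partition into parallel classes of size v/k = 3.
Total blocks must therefore be a multiple of 3: 12 = 3·4 + 0 ⇒ divisible ✓.
Greedy packing gives 4 candidate class(es). Each should be a full parallel class (size 3, covers all 9 points).
  Class 1 (3 blocks): {5,6,8}; {0,2,4}; {1,3,7}. Points covered: [0, 1, 2, 3, 4, 5, 6, 7, 8].
  Class 2 (3 blocks): {1,4,6}; {2,3,8}; {0,5,7}. Points covered: [0, 1, 2, 3, 4, 5, 6, 7, 8].
  Class 3 (3 blocks): {2,6,7}; {3,4,5}; {0,1,8}. Points covered: [0, 1, 2, 3, 4, 5, 6, 7, 8].
  Class 4 (3 blocks): {4,7,8}; {0,3,6}; {1,2,5}. Points covered: [0, 1, 2, 3, 4, 5, 6, 7, 8].
All classes full (size 3)? YES. All classes cover every point? YES.
Resolvable? YES.

YES


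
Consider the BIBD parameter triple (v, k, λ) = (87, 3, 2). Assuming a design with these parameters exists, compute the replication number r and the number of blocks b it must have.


Any 2-(v, k, λ) BIBD satisfies two necessary conditions:
  (i)  Each point sits in r blocks, and counting incidences through any fixed point gives r(k − 1) = λ(v − 1), so r = λ(v − 1)/(k − 1).
  (ii) Total incidences bk = vr, so b = vr/k.
Step 1: r = λ(v − 1)/(k − 1) = 2·(87 − 1)/(3 − 1) = 2·86/2 = 172/2 = 86.
Step 2: b = vr/k = 87·86/3 = 7482/3 = 2494.
Check integrality: r = 86 ∈ Z ✓, b = 2494 ∈ Z ✓.
(These identities are necessary conditions: they determine r and b for any design with these parameters, but do not by themselves prove that one exists.)

r = 86, b = 2494.


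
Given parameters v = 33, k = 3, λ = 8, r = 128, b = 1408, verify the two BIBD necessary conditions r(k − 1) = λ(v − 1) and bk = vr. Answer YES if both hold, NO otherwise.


Condition (i): r(k − 1) = 128·2 = 256; λ(v − 1) = 8·32 = 256. Match? YES.
Condition (ii): bk = 1408·3 = 4224; vr = 33·128 = 4224. Match? YES.
Both conditions hold? YES.

YES


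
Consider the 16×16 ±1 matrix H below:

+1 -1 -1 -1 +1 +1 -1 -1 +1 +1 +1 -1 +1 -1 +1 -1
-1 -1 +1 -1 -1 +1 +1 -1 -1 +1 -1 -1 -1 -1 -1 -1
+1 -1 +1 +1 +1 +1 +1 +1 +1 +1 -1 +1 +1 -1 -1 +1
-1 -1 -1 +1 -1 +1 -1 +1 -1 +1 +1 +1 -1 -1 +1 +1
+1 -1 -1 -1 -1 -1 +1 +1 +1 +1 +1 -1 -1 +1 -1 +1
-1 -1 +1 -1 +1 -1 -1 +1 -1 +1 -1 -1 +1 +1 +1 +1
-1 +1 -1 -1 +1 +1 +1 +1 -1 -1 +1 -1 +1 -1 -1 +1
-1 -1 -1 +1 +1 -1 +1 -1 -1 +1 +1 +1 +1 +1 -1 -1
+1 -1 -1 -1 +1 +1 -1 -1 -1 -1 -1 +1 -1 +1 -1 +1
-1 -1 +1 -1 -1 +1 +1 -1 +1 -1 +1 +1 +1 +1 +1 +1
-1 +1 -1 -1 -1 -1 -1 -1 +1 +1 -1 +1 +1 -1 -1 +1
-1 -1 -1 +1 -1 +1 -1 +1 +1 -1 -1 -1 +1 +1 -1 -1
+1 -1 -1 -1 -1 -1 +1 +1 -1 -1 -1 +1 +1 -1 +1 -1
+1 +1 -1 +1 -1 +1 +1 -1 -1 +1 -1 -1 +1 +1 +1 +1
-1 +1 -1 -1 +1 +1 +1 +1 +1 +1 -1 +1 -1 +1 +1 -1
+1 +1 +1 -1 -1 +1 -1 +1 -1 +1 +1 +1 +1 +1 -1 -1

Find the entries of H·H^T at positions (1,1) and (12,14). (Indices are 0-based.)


Row 1 of H: [-1, -1, 1, -1, -1, 1, 1, -1, -1, 1, -1, -1, -1, -1, -1, -1].
Row 12 of H: [1, -1, -1, -1, -1, -1, 1, 1, -1, -1, -1, 1, 1, -1, 1, -1].
Row 14 of H: [-1, 1, -1, -1, 1, 1, 1, 1, 1, 1, -1, 1, -1, 1, 1, -1].
(H·H^T)[1][1] = Σ_j H[1][j]·H[1][j] = (-1)² + (-1)² + (1)² + (-1)² + (-1)² + (1)² + (1)² + (-1)² + (-1)² + (1)² + (-1)² + (-1)² + (-1)² + (-1)² + (-1)² + (-1)² = 1 + 1 + 1 + 1 + 1 + 1 + 1 + 1 + 1 + 1 + 1 + 1 + 1 + 1 + 1 + 1 = 16.
(H·H^T)[12][14] = Σ_j H[12][j]·H[14][j] = (1)·(-1) + (-1)·(1) + (-1)·(-1) + (-1)·(-1) + (-1)·(1) + (-1)·(1) + (1)·(1) + (1)·(1) + (-1)·(1) + (-1)·(1) + (-1)·(-1) + (1)·(1) + (1)·(-1) + (-1)·(1) + (1)·(1) + (-1)·(-1) = -1 + -1 + 1 + 1 + -1 + -1 + 1 + 1 + -1 + -1 + 1 + 1 + -1 + -1 + 1 + 1 = 0.
So rows 12 and 14 are orthogonal; the diagonal entry equals n = 16.

(1,1) entry = 16; (12,14) entry = 0.


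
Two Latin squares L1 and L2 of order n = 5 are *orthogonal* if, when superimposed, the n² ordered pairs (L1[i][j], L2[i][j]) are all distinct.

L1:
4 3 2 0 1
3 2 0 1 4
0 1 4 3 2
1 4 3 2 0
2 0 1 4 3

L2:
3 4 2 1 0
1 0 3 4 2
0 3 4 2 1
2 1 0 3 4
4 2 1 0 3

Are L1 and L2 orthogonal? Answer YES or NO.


Form the n² = 25 superimposed pairs (L1[i][j], L2[i][j]), row by row (rows and columns indexed from 0):
row 0: (4,3) (3,4) (2,2) (0,1) (1,0)
row 1: (3,1) (2,0) (0,3) (1,4) (4,2)
row 2: (0,0) (1,3) (4,4) (3,2) (2,1)
row 3: (1,2) (4,1) (3,0) (2,3) (0,4)
row 4: (2,4) (0,2) (1,1) (4,0) (3,3)
Orthogonality requires all 25 pairs distinct.
Check by first coordinate: for each symbol s of L1, list the L2 entries in the n cells where L1 = s; they must all differ.
  L1 = 0: L2 entries (in reading order) 1, 3, 0, 4, 2 — all 5 distinct ✓
  L1 = 1: L2 entries (in reading order) 0, 4, 3, 2, 1 — all 5 distinct ✓
  L1 = 2: L2 entries (in reading order) 2, 0, 1, 3, 4 — all 5 distinct ✓
  L1 = 3: L2 entries (in reading order) 4, 1, 2, 0, 3 — all 5 distinct ✓
  L1 = 4: L2 entries (in reading order) 3, 2, 4, 1, 0 — all 5 distinct ✓
Every symbol of L1 meets every symbol of L2 exactly once, so all 25 pairs are distinct (25 of 25).
Conclusion: YES.

YES


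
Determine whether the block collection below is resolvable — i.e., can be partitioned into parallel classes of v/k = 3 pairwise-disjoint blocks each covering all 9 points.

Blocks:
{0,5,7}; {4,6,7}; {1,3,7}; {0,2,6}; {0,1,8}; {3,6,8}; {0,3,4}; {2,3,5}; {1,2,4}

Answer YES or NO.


v = 9, block size k = 3, number of blocks = 9.
For resolvability, blocks must partition into parallel classes of size v/k = 3.
Total blocks must therefore be a multiple of 3: 9 = 3·3 + 0 ⇒ divisible ✓.
Consider block {1,3,7}. The only other block(s) in the collection disjoint from it are {0,2,6} — just 1 block(s). Any parallel class containing {1,3,7} would need 2 other blocks each disjoint from it, so no parallel class of size 3 can contain {1,3,7}.
Since every block must belong to some parallel class in a resolution, the collection cannot be partitioned into parallel classes.
Resolvable? NO.

NO


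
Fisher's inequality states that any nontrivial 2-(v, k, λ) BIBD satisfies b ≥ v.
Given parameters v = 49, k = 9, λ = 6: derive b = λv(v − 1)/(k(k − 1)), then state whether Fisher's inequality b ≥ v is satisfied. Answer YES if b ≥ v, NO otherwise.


b = λv(v − 1)/(k(k − 1)) = 6·49·48/(9·8) = 14112/72 = 196.
Compare with v = 49: b ≥ v, so Fisher's inequality holds.

YES


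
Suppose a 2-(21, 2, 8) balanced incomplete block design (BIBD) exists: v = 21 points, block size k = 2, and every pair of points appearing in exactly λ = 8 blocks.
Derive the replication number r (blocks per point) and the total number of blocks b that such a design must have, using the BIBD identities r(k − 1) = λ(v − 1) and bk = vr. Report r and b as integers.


Any 2-(v, k, λ) BIBD satisfies two necessary conditions:
  (i)  Each point sits in r blocks, and counting incidences through any fixed point gives r(k − 1) = λ(v − 1), so r = λ(v − 1)/(k − 1).
  (ii) Total incidences bk = vr, so b = vr/k.
Step 1: r = λ(v − 1)/(k − 1) = 8·(21 − 1)/(2 − 1) = 8·20/1 = 160/1 = 160.
Step 2: b = vr/k = 21·160/2 = 3360/2 = 1680.
Check integrality: r = 160 ∈ Z ✓, b = 1680 ∈ Z ✓.
(These identities are necessary conditions: they determine r and b for any design with these parameters, but do not by themselves prove that one exists.)

r = 160, b = 1680.
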